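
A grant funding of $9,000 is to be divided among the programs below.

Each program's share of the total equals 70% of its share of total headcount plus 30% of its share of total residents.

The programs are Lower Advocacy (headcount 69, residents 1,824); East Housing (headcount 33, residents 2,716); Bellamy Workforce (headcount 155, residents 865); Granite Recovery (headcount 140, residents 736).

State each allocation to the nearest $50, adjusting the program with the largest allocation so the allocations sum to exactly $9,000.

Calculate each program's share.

Lower Advocacy: $1,900 | East Housing: $1,700 | Bellamy Workforce: $2,850 | Granite Recovery: $2,550

Totals — headcount 397, residents 6,141.
Composite weights (70% headcount + 30% residents): Lower Advocacy 0.2108; East Housing 0.1909; Bellamy Workforce 0.3156; Granite Recovery 0.2828.
Raw shares: Lower Advocacy 1,896.92; East Housing 1,717.82; Bellamy Workforce 2,840.01; Granite Recovery 2,545.26.
After rounding ($50): Lower Advocacy $1,900; East Housing $1,700; Bellamy Workforce $2,850; Granite Recovery $2,550. Sum = $9,000.
No rounding difference to absorb.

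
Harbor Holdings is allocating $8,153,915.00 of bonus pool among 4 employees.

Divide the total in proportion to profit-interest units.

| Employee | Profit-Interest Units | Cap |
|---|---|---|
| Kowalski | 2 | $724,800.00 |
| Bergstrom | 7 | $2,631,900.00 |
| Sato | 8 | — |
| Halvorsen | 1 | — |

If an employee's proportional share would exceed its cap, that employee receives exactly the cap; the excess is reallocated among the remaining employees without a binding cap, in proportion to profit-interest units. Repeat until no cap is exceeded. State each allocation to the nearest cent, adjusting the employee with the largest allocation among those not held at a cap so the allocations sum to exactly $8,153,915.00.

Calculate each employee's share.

Kowalski: $724,800.00; Bergstrom: $2,631,900.00; Sato: $4,264,191.11; Halvorsen: $533,023.89

Sum of profit-interest units: 18.
Proportional shares (ignoring caps): Kowalski 905,990.5556; Bergstrom 3,170,966.9444; Sato 3,623,962.2222; Halvorsen 452,995.2778.
Capped: Kowalski ($724,800.00), Bergstrom ($2,631,900.00); remaining pool $4,797,215.00 reallocated over remaining profit-interest units 9.
Redistributed shares: Sato 4,264,191.1111 → $4,264,191.11; Halvorsen 533,023.8889 → $533,023.89.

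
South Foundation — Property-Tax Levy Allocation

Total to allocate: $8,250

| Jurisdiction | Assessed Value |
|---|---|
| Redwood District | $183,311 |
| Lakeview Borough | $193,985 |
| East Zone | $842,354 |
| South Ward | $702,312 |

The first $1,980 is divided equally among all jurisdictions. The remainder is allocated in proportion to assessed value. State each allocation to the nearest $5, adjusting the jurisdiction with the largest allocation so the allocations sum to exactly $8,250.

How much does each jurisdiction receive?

Equal tier: $1,980 ÷ 4 = $495 apiece.
Remainder $6,270 by assessed value (total 1,921,962): Redwood District 598.01 → $600; Lakeview Borough 632.84 → $635; East Zone 2,748.00 → $2,750; South Ward 2,291.15 → $2,290.
Rounding difference −$5 on remainder applied to East Zone.
Totals: Redwood District $495 + $600 = $1,095; Lakeview Borough $495 + $635 = $1,130; East Zone $495 + $2,745 = $3,240; South Ward $495 + $2,290 = $2,785.

Redwood District: $1,095; Lakeview Borough: $1,130; East Zone: $3,240; South Ward: $2,785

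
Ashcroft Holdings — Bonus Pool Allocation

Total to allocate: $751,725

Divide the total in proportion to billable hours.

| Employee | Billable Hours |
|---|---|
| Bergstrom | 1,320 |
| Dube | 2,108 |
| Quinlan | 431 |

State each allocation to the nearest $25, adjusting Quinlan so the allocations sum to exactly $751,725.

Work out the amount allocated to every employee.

Bergstrom: $257,125 | Dube: $410,625 | Quinlan: $83,975

Sum of billable hours: 3,859.
Unrounded shares: Bergstrom 1,320/3,859 × $751,725 = 257,133.20; Dube 2,108/3,859 × $751,725 = 410,633.92; Quinlan 431/3,859 × $751,725 = 83,957.88.
Rounded to nearest $25: Bergstrom $257,125; Dube $410,625; Quinlan $83,950. Sum = $751,700.
Difference $751,725 − $751,700 = +$25 applied to Quinlan: Quinlan becomes $83,975.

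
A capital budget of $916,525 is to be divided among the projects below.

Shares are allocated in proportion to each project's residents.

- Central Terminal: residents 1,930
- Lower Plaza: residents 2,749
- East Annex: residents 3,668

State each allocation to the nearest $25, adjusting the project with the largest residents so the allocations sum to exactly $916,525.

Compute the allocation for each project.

Central Terminal: $211,925 · Lower Plaza: $301,850 · East Annex: $402,750

Residents total: 1,930 + 2,749 + 3,668 = 8,347.
Unrounded shares: Central Terminal 211,919.64; Lower Plaza 301,848.24; East Annex 402,757.12.
Rounded to nearest $25: Central Terminal $211,925; Lower Plaza $301,850; East Annex $402,750. Sum = $916,525.
No rounding difference to absorb.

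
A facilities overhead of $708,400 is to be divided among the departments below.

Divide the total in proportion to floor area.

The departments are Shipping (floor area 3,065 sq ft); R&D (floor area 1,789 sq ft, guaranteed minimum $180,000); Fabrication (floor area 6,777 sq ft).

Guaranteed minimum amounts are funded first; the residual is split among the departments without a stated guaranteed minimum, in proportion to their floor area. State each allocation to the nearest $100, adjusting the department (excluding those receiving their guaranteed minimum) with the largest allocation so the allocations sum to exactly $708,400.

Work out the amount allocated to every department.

Fund the minimums — R&D $180,000. Residual $528,400.
Residual split over remaining floor area 9,842: Shipping 164,554.56 → $164,600; Fabrication 363,845.44 → $363,800.

Shipping: $164,600 | R&D: $180,000 | Fabrication: $363,800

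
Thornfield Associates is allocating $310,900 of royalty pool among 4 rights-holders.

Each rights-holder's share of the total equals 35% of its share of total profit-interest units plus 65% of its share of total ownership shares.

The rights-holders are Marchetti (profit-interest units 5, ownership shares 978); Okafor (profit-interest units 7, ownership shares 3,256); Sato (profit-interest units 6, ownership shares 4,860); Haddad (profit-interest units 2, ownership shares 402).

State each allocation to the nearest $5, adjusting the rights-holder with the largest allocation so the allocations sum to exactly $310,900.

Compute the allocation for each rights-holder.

Totals — profit-interest units 20, ownership shares 9,496.
Combined weights (35% profit-interest units + 65% ownership shares): Marchetti 0.1544; Okafor 0.3454; Sato 0.4377; Haddad 0.0625.
Raw shares: Marchetti 48,016.63; Okafor 107,376.40; Sato 136,070.48; Haddad 19,436.49.
After rounding ($5): Marchetti $48,015; Okafor $107,375; Sato $136,070; Haddad $19,435. Sum = $310,895.
Difference $310,900 − $310,895 = +$5 applied to largest allocation (Sato): Sato becomes $136,075.

Marchetti: $48,015; Okafor: $107,375; Sato: $136,075; Haddad: $19,435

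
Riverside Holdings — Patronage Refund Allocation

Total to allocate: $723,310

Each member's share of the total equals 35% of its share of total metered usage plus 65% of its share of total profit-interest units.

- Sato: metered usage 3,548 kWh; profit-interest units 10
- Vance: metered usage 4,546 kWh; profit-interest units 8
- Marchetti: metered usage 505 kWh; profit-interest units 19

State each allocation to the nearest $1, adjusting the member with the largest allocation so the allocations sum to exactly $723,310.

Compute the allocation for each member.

Sato: $231,523 · Vance: $235,491 · Marchetti: $256,296

Metered usage total 8,599; profit-interest units total 37.
Combined weights (35% metered usage + 65% profit-interest units): Sato 0.3201; Vance 0.3256; Marchetti 0.3543.
Raw shares: Sato 231,522.72; Vance 235,490.70; Marchetti 256,296.58.
Rounded to nearest $1: Sato $231,523; Vance $235,491; Marchetti $256,297. Sum = $723,311.
Difference $723,310 − $723,311 = −$1 applied to largest allocation (Marchetti): Marchetti becomes $256,296.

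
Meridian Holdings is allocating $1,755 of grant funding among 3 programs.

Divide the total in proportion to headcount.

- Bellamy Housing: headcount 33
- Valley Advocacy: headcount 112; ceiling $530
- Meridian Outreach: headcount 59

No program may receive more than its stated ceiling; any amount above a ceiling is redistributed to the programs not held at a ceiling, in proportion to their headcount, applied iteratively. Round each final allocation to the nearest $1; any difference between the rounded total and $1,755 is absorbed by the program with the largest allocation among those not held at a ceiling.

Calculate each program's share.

Bellamy Housing: $439; Valley Advocacy: $530; Meridian Outreach: $786

Combined headcount = 204.
Proportional shares (ignoring caps): Bellamy Housing 283.90; Valley Advocacy 963.53; Meridian Outreach 507.57.
Cap binds for Valley Advocacy ($530); balance $1,225 reallocated over remaining headcount 92.
Redistributed shares: Bellamy Housing 439.40 → $439; Meridian Outreach 785.60 → $786.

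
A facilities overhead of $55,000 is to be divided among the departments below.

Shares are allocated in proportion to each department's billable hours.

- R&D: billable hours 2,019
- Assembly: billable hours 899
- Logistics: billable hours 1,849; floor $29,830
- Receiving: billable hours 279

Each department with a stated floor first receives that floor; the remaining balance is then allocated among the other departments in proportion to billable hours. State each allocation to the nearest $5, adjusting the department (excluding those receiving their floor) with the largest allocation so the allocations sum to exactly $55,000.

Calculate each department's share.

R&D: $15,895; Assembly: $7,080; Logistics: $29,830; Receiving: $2,195

Minimums first: Logistics $29,830. Remaining pool $25,170.
Remaining pool split over remaining billable hours 3,197: R&D 15,895.60 → $15,895; Assembly 7,077.83 → $7,080; Receiving 2,196.57 → $2,195.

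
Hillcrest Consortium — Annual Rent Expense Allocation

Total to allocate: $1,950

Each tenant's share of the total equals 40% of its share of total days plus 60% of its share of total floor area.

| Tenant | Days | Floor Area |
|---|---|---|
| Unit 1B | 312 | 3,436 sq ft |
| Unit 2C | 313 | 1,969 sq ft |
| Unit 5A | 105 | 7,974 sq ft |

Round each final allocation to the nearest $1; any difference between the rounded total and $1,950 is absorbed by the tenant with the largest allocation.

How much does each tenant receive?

Unit 1B: $634; Unit 2C: $507; Unit 5A: $809

Days total 730; floor area total 13,379.
Blended shares (40% days + 60% floor area): Unit 1B 0.3251; Unit 2C 0.2598; Unit 5A 0.4151.
Unrounded shares: Unit 1B 633.85; Unit 2C 506.63; Unit 5A 809.52.
At nearest $1: Unit 1B $634; Unit 2C $507; Unit 5A $810. Sum = $1,951.
Difference $1,950 − $1,951 = −$1 applied to largest allocation (Unit 5A): Unit 5A becomes $809.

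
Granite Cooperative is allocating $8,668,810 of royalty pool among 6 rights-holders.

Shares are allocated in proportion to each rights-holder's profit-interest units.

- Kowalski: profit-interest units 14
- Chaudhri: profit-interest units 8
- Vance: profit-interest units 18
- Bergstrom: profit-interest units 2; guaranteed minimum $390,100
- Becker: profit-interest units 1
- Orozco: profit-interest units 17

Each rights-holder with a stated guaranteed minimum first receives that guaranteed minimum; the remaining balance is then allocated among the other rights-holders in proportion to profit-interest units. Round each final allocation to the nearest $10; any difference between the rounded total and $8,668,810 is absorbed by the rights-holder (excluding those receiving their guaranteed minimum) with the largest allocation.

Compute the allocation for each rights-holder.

Minimums first: Bergstrom $390,100. Balance $8,278,710.
Balance split over remaining profit-interest units 58: Kowalski 1,998,309.31 → $1,998,310; Chaudhri 1,141,891.03 → $1,141,890; Vance 2,569,254.83 → $2,569,250; Becker 142,736.38 → $142,740; Orozco 2,426,518.45 → $2,426,520.

Kowalski: $1,998,310 · Chaudhri: $1,141,890 · Vance: $2,569,250 · Bergstrom: $390,100 · Becker: $142,740 · Orozco: $2,426,520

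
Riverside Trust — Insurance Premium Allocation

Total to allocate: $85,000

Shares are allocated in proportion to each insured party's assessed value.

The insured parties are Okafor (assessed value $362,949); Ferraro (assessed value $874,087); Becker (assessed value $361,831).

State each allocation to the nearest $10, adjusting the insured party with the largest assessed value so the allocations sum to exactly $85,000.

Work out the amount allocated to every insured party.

Total assessed value = 1,598,867.
Unrounded shares: Okafor 362,949/1,598,867 × $85,000 = 19,295.33; Ferraro 874,087/1,598,867 × $85,000 = 46,468.78; Becker 361,831/1,598,867 × $85,000 = 19,235.89.
Rounded to nearest $10: Okafor $19,300; Ferraro $46,470; Becker $19,240. Sum = $85,010.
Difference $85,000 − $85,010 = −$10 applied to largest assessed value (Ferraro): Ferraro becomes $46,460.

Okafor: $19,300 · Ferraro: $46,460 · Becker: $19,240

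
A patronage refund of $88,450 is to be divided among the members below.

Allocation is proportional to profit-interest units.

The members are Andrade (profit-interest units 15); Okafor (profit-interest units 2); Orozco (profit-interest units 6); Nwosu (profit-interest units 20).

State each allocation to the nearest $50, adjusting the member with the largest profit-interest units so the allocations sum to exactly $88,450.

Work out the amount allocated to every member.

Sum of profit-interest units: 15 + 2 + 6 + 20 = 43.
Raw shares: Andrade 30,854.65; Okafor 4,113.95; Orozco 12,341.86; Nwosu 41,139.53.
Rounded to nearest $50: Andrade $30,850; Okafor $4,100; Orozco $12,350; Nwosu $41,150. Sum = $88,450.
Rounded total matches; no reconciliation needed.

Andrade: $30,850; Okafor: $4,100; Orozco: $12,350; Nwosu: $41,150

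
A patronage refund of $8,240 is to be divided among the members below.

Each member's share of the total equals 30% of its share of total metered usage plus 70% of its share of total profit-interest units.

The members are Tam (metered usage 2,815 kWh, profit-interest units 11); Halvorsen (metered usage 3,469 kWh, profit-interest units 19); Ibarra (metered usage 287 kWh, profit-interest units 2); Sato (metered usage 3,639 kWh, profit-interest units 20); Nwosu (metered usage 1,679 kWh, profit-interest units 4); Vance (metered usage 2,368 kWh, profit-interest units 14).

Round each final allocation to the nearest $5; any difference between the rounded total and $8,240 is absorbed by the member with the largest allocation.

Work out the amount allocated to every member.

Tam: $1,395 · Halvorsen: $2,165 · Ibarra: $215 · Sato: $2,280 · Nwosu: $620 · Vance: $1,565

Metered usage total 14,257; profit-interest units total 70.
Blended shares (30% metered usage + 70% profit-interest units): Tam 0.1692; Halvorsen 0.2630; Ibarra 0.0260; Sato 0.2766; Nwosu 0.0753; Vance 0.1898.
Proportional shares: Tam 1,394.49; Halvorsen 2,167.08; Ibarra 214.56; Sato 2,278.96; Nwosu 620.72; Vance 1,564.18.
After rounding ($5): Tam $1,395; Halvorsen $2,165; Ibarra $215; Sato $2,280; Nwosu $620; Vance $1,565. Sum = $8,240.
No rounding difference to absorb.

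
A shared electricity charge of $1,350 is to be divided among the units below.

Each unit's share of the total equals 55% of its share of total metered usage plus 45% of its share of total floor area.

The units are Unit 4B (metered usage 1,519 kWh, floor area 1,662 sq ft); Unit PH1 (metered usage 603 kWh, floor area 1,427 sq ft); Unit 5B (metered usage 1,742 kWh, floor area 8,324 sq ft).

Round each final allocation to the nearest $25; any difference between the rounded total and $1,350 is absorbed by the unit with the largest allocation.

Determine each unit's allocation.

Unit 4B: $375; Unit PH1: $200; Unit 5B: $775

Metered usage total 3,864; floor area total 11,413.
Combined weights (55% metered usage + 45% floor area): Unit 4B 0.2817; Unit PH1 0.1421; Unit 5B 0.5762.
Unrounded shares: Unit 4B 380.35; Unit PH1 191.83; Unit 5B 777.82.
After rounding ($25): Unit 4B $375; Unit PH1 $200; Unit 5B $775. Sum = $1,350.
Sum already equals the total — no adjustment.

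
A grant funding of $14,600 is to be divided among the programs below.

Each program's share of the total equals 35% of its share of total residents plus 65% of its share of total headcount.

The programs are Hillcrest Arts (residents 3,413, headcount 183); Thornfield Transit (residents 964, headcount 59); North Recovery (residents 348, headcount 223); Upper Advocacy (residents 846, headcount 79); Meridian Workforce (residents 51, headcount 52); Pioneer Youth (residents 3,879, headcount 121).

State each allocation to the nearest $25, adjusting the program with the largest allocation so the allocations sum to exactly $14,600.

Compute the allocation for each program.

Residents total 9,501; headcount total 717.
Composite weights (35% residents + 65% headcount): Hillcrest Arts 0.2916; Thornfield Transit 0.0890; North Recovery 0.2150; Upper Advocacy 0.1028; Meridian Workforce 0.0490; Pioneer Youth 0.2526.
Pro-rata amounts: Hillcrest Arts 4,257.78; Thornfield Transit 1,299.38; North Recovery 3,138.73; Upper Advocacy 1,500.63; Meridian Workforce 715.69; Pioneer Youth 3,687.79.
Rounded to nearest $25: Hillcrest Arts $4,250; Thornfield Transit $1,300; North Recovery $3,150; Upper Advocacy $1,500; Meridian Workforce $725; Pioneer Youth $3,700. Sum = $14,625.
Difference $14,600 − $14,625 = −$25 applied to largest allocation (Hillcrest Arts): Hillcrest Arts becomes $4,225.

Hillcrest Arts: $4,225 | Thornfield Transit: $1,300 | North Recovery: $3,150 | Upper Advocacy: $1,500 | Meridian Workforce: $725 | Pioneer Youth: $3,700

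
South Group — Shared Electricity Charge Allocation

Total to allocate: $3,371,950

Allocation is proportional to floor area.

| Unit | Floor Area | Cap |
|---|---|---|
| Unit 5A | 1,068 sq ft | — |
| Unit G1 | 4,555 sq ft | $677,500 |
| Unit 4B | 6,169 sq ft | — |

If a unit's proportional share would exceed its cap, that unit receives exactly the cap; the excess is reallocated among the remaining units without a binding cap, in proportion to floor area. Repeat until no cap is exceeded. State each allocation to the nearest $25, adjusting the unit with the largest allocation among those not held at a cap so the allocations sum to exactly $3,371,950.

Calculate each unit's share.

Total floor area = 11,792.
Pro-rata shares before constraints: Unit 5A 305,397.10; Unit G1 1,302,512.91; Unit 4B 1,764,039.99.
Held at cap: Unit G1 ($677,500); remaining pool $2,694,450 reallocated over remaining floor area 7,237.
Shares after redistribution: Unit 5A 397,633.36 → $397,625; Unit 4B 2,296,816.64 → $2,296,825.

Unit 5A: $397,625; Unit G1: $677,500; Unit 4B: $2,296,825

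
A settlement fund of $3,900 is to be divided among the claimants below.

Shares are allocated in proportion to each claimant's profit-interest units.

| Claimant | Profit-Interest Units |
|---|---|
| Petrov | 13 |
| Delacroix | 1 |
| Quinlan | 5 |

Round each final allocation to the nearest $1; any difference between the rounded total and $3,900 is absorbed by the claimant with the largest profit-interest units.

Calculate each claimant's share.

Petrov: $2,669 | Delacroix: $205 | Quinlan: $1,026

Profit-interest units total: 19.
Proportional shares: Petrov 13/19 × $3,900 = 2,668.42; Delacroix 1/19 × $3,900 = 205.26; Quinlan 5/19 × $3,900 = 1,026.32.
At nearest $1: Petrov $2,668; Delacroix $205; Quinlan $1,026. Sum = $3,899.
Difference $3,900 − $3,899 = +$1 applied to largest profit-interest units (Petrov): Petrov becomes $2,669.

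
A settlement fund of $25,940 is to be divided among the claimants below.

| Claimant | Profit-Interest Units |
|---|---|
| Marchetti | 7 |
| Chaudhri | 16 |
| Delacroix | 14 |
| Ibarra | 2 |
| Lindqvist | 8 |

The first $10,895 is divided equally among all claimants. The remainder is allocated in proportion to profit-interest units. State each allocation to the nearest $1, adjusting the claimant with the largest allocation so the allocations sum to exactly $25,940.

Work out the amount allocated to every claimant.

Marchetti: $4,420 · Chaudhri: $7,301 · Delacroix: $6,660 · Ibarra: $2,819 · Lindqvist: $4,740

$10,895 shared equally gives $2,179 per claimant.
Remainder $15,045 by profit-interest units (total 47): Marchetti 2,240.74 → $2,241; Chaudhri 5,121.70 → $5,122; Delacroix 4,481.49 → $4,481; Ibarra 640.21 → $640; Lindqvist 2,560.85 → $2,561.
Totals: Marchetti $2,179 + $2,241 = $4,420; Chaudhri $2,179 + $5,122 = $7,301; Delacroix $2,179 + $4,481 = $6,660; Ibarra $2,179 + $640 = $2,819; Lindqvist $2,179 + $2,561 = $4,740.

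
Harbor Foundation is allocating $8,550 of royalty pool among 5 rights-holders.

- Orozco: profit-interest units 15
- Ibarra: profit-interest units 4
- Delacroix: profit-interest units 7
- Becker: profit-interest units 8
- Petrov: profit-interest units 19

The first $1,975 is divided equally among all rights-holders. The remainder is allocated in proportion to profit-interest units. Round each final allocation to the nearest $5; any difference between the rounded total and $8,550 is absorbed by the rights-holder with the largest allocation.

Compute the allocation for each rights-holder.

Equal tier: $1,975 ÷ 5 = $395 apiece.
Remainder $6,575 by profit-interest units (total 53): Orozco 1,860.85 → $1,860; Ibarra 496.23 → $495; Delacroix 868.40 → $870; Becker 992.45 → $990; Petrov 2,357.08 → $2,355.
Rounding difference +$5 on remainder applied to Petrov.
Totals: Orozco $395 + $1,860 = $2,255; Ibarra $395 + $495 = $890; Delacroix $395 + $870 = $1,265; Becker $395 + $990 = $1,385; Petrov $395 + $2,360 = $2,755.

Orozco: $2,255 · Ibarra: $890 · Delacroix: $1,265 · Becker: $1,385 · Petrov: $2,755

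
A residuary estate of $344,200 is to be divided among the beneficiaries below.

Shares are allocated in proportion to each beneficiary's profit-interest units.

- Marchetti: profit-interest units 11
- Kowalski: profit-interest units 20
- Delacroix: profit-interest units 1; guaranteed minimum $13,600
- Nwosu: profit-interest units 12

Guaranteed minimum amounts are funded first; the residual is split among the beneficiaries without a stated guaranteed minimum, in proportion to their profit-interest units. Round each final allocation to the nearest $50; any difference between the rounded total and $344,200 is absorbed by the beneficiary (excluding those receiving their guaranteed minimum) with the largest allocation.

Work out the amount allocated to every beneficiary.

Marchetti: $84,550; Kowalski: $153,800; Delacroix: $13,600; Nwosu: $92,250

Fund the minimums — Delacroix $13,600. Residual $330,600.
Residual split over remaining profit-interest units 43: Marchetti 84,572.09 → $84,550; Kowalski 153,767.44 → $153,750; Nwosu 92,260.47 → $92,250.
Rounding difference +$50 applied to Kowalski → $153,800.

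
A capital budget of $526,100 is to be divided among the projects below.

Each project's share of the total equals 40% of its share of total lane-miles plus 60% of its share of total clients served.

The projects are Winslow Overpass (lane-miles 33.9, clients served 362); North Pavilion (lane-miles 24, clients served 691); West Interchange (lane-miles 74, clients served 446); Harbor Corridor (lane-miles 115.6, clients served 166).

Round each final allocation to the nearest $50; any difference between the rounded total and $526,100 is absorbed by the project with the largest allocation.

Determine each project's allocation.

Totals — lane-miles 247.5, clients served 1,665.
Composite weights (40% lane-miles + 60% clients served): Winslow Overpass 0.1852; North Pavilion 0.2878; West Interchange 0.2803; Harbor Corridor 0.2466.
Unrounded shares: Winslow Overpass 97,453.89; North Pavilion 151,409.94; West Interchange 147,474.61; Harbor Corridor 129,761.57.
After rounding ($50): Winslow Overpass $97,450; North Pavilion $151,400; West Interchange $147,450; Harbor Corridor $129,750. Sum = $526,050.
Difference $526,100 − $526,050 = +$50 applied to largest allocation (North Pavilion): North Pavilion becomes $151,450.

Winslow Overpass: $97,450 | North Pavilion: $151,450 | West Interchange: $147,450 | Harbor Corridor: $129,750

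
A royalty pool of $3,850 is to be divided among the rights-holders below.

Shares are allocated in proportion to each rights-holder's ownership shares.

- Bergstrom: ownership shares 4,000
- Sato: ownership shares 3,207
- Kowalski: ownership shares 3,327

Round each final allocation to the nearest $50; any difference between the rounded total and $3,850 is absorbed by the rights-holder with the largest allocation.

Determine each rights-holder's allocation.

Ownership shares total: 10,534.
Raw shares: Bergstrom 4,000/10,534 × $3,850 = 1,461.93; Sato 3,207/10,534 × $3,850 = 1,172.10; Kowalski 3,327/10,534 × $3,850 = 1,215.96.
Rounded to nearest $50: Bergstrom $1,450; Sato $1,150; Kowalski $1,200. Sum = $3,800.
Difference $3,850 − $3,800 = +$50 applied to largest allocation (Bergstrom): Bergstrom becomes $1,500.

Bergstrom: $1,500; Sato: $1,150; Kowalski: $1,200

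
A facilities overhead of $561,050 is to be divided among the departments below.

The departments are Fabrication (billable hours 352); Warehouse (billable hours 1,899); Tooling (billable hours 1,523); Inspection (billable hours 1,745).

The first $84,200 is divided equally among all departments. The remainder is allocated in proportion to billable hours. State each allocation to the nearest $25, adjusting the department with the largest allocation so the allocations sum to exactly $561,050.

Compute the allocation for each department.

$84,200 shared equally gives $21,050 per department.
Remainder $476,850 by billable hours (total 5,519): Fabrication 30,413.34 → $30,425; Warehouse 164,076.49 → $164,075; Tooling 131,589.52 → $131,600; Inspection 150,770.66 → $150,775.
Rounding difference −$25 on remainder applied to Warehouse.
Totals: Fabrication $21,050 + $30,425 = $51,475; Warehouse $21,050 + $164,050 = $185,100; Tooling $21,050 + $131,600 = $152,650; Inspection $21,050 + $150,775 = $171,825.

Fabrication: $51,475 · Warehouse: $185,100 · Tooling: $152,650 · Inspection: $171,825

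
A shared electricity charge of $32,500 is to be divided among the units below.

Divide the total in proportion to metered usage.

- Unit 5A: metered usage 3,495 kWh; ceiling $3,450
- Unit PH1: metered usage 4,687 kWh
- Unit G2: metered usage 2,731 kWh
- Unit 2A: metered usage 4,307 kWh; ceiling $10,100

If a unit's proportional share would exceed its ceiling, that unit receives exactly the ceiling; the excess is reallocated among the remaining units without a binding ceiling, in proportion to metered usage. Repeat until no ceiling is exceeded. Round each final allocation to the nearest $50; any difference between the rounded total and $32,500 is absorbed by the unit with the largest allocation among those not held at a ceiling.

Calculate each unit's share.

Unit 5A: $3,450 | Unit PH1: $11,950 | Unit G2: $7,000 | Unit 2A: $10,100

Metered usage total: 15,220.
Unconstrained shares: Unit 5A 7,463.04; Unit PH1 10,008.38; Unit G2 5,831.64; Unit 2A 9,196.94.
Capped: Unit 5A ($3,450); residual $29,050 reallocated over remaining metered usage 11,725.
Capped: Unit 2A ($10,100); residual $18,950 reallocated over remaining metered usage 7,418.
Remaining shares: Unit PH1 11,973.40 → $11,950; Unit G2 6,976.60 → $7,000.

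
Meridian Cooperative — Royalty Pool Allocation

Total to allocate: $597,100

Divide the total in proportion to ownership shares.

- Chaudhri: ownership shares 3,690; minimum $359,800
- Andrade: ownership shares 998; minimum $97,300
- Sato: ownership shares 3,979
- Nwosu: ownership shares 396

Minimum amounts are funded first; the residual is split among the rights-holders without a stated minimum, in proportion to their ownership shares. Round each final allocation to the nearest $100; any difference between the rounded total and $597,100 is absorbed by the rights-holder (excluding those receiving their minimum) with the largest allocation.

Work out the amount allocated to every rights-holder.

Fund the minimums — Chaudhri $359,800; Andrade $97,300. Balance $140,000.
Balance split over remaining ownership shares 4,375: Sato 127,328.00 → $127,300; Nwosu 12,672.00 → $12,700.

Chaudhri: $359,800 | Andrade: $97,300 | Sato: $127,300 | Nwosu: $12,700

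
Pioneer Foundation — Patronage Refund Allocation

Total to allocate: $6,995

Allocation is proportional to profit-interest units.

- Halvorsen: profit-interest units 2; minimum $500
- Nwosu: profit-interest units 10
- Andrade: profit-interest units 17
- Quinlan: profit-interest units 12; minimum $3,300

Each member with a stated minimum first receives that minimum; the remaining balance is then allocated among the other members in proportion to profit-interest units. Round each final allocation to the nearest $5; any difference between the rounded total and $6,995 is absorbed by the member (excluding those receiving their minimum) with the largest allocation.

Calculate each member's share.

Guaranteed amounts: Halvorsen $500; Quinlan $3,300. Balance $3,195.
Balance split over remaining profit-interest units 27: Nwosu 1,183.33 → $1,185; Andrade 2,011.67 → $2,010.

Halvorsen: $500 · Nwosu: $1,185 · Andrade: $2,010 · Quinlan: $3,300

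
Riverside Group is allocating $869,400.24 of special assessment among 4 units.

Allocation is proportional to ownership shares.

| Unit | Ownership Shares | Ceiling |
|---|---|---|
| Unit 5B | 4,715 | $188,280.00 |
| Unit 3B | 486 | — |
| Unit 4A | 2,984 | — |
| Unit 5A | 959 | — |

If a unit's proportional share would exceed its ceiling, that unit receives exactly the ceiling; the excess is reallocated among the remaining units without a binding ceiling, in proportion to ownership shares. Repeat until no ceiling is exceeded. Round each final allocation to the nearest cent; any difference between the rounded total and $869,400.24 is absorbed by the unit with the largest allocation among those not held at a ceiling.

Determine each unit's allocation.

Sum of ownership shares: 9,144.
Pro-rata shares before constraints: Unit 5B 448,296.3836; Unit 3B 46,208.2805; Unit 4A 283,715.0390; Unit 5A 91,180.5370.
Capped: Unit 5B ($188,280.00); residual $681,120.24 reallocated over remaining ownership shares 4,429.
Shares after redistribution: Unit 3B 74,740.2205 → $74,740.22; Unit 4A 458,898.8025 → $458,898.80; Unit 5A 147,481.2170 → $147,481.22.

Unit 5B: $188,280.00 · Unit 3B: $74,740.22 · Unit 4A: $458,898.80 · Unit 5A: $147,481.22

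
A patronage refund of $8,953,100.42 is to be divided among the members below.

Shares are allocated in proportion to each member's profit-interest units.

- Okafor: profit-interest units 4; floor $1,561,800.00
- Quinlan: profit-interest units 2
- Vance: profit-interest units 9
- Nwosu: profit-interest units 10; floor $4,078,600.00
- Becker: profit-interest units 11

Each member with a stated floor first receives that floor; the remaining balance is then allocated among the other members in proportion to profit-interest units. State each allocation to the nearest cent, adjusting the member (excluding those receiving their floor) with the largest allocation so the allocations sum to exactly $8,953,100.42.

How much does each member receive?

Okafor: $1,561,800.00 | Quinlan: $301,154.58 | Vance: $1,355,195.63 | Nwosu: $4,078,600.00 | Becker: $1,656,350.21

Minimums first: Okafor $1,561,800.00; Nwosu $4,078,600.00. Remaining pool $3,312,700.42.
Remaining pool split over remaining profit-interest units 22: Quinlan 301,154.5836 → $301,154.58; Vance 1,355,195.6264 → $1,355,195.63; Becker 1,656,350.2100 → $1,656,350.21.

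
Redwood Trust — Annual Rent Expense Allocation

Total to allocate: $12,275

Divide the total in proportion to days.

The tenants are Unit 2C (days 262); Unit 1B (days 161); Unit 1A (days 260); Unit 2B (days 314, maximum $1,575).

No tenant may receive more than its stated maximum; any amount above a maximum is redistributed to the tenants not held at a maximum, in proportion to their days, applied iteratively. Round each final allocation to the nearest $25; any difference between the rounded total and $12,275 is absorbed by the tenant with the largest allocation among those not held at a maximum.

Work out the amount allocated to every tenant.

Total days = 997.
Unconstrained shares: Unit 2C 3,225.73; Unit 1B 1,982.22; Unit 1A 3,201.10; Unit 2B 3,865.95.
Capped: Unit 2B ($1,575); remaining pool $10,700 reallocated over remaining days 683.
Redistributed shares: Unit 2C 4,104.54 → $4,100; Unit 1B 2,522.25 → $2,525; Unit 1A 4,073.21 → $4,075.

Unit 2C: $4,100; Unit 1B: $2,525; Unit 1A: $4,075; Unit 2B: $1,575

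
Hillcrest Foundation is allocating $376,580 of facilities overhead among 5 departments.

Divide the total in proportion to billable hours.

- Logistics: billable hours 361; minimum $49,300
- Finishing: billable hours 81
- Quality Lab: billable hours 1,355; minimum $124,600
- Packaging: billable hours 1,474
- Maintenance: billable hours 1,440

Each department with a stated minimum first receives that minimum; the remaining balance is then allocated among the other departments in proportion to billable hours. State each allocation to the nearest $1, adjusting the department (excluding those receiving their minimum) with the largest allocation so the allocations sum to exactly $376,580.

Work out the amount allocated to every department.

Fund the minimums — Logistics $49,300; Quality Lab $124,600. Remaining pool $202,680.
Remaining pool split over remaining billable hours 2,995: Finishing 5,481.496 → $5,481; Packaging 99,749.69 → $99,750; Maintenance 97,448.81 → $97,449.

Logistics: $49,300 | Finishing: $5,481 | Quality Lab: $124,600 | Packaging: $99,750 | Maintenance: $97,449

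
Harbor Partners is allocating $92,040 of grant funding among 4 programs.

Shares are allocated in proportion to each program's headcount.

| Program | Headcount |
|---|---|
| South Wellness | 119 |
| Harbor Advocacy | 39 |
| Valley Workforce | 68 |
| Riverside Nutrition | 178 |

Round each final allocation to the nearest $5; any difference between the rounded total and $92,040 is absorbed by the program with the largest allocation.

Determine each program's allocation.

Sum of headcount: 404.
Unrounded shares: South Wellness 119/404 × $92,040 = 27,110.79; Harbor Advocacy 39/404 × $92,040 = 8,885.05; Valley Workforce 68/404 × $92,040 = 15,491.88; Riverside Nutrition 178/404 × $92,040 = 40,552.28.
At nearest $5: South Wellness $27,110; Harbor Advocacy $8,885; Valley Workforce $15,490; Riverside Nutrition $40,550. Sum = $92,035.
Difference $92,040 − $92,035 = +$5 applied to largest allocation (Riverside Nutrition): Riverside Nutrition becomes $40,555.

South Wellness: $27,110; Harbor Advocacy: $8,885; Valley Workforce: $15,490; Riverside Nutrition: $40,555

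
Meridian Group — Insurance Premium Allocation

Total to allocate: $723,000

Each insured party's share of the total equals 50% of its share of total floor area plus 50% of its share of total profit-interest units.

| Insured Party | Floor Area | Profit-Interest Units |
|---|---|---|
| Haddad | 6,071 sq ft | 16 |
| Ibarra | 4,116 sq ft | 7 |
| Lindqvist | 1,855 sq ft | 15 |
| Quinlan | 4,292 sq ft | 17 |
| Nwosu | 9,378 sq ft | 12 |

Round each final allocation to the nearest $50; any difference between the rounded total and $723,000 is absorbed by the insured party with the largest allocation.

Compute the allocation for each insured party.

Floor area total 25,712; profit-interest units total 67.
Combined weights (50% floor area + 50% profit-interest units): Haddad 0.2375; Ibarra 0.1323; Lindqvist 0.1480; Quinlan 0.2103; Nwosu 0.2719.
Pro-rata amounts: Haddad 171,684.09; Ibarra 95,637.90; Lindqvist 107,013.36; Quinlan 152,067.61; Nwosu 196,597.04.
After rounding ($50): Haddad $171,700; Ibarra $95,650; Lindqvist $107,000; Quinlan $152,050; Nwosu $196,600. Sum = $723,000.
Rounded total matches; no reconciliation needed.

Haddad: $171,700 | Ibarra: $95,650 | Lindqvist: $107,000 | Quinlan: $152,050 | Nwosu: $196,600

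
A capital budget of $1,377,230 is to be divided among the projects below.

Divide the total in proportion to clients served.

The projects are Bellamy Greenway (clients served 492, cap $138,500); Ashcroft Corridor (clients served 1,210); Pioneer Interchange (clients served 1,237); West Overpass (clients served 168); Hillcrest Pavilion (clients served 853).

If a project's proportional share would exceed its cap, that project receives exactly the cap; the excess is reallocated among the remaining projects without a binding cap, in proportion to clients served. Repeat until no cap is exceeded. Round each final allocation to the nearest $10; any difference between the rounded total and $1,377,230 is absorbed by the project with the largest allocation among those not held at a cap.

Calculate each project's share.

Bellamy Greenway: $138,500; Ashcroft Corridor: $432,200; Pioneer Interchange: $441,840; West Overpass: $60,010; Hillcrest Pavilion: $304,680

Clients served total: 3,960.
Pro-rata shares before constraints: Bellamy Greenway 171,110.39; Ashcroft Corridor 420,820.28; Pioneer Interchange 430,210.48; West Overpass 58,427.94; Hillcrest Pavilion 296,660.91.
Held at cap: Bellamy Greenway ($138,500); residual $1,238,730 reallocated over remaining clients served 3,468.
Shares after redistribution: Ashcroft Corridor 432,198.18 → $432,200; Pioneer Interchange 441,842.28 → $441,840; West Overpass 60,007.68 → $60,010; Hillcrest Pavilion 304,681.86 → $304,680.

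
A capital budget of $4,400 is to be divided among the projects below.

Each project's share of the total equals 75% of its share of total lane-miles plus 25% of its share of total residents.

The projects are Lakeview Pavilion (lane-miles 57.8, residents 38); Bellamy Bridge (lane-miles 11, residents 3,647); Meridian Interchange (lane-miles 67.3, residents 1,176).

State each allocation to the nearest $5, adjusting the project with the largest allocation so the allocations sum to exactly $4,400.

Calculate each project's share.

Lakeview Pavilion: $1,410 · Bellamy Bridge: $1,090 · Meridian Interchange: $1,900

Totals — lane-miles 136.1, residents 4,861.
Blended shares (75% lane-miles + 25% residents): Lakeview Pavilion 0.3205; Bellamy Bridge 0.2482; Meridian Interchange 0.4313.
Proportional shares: Lakeview Pavilion 1,410.07; Bellamy Bridge 1,092.00; Meridian Interchange 1,897.93.
At nearest $5: Lakeview Pavilion $1,410; Bellamy Bridge $1,090; Meridian Interchange $1,900. Sum = $4,400.
Sum already equals the total — no adjustment.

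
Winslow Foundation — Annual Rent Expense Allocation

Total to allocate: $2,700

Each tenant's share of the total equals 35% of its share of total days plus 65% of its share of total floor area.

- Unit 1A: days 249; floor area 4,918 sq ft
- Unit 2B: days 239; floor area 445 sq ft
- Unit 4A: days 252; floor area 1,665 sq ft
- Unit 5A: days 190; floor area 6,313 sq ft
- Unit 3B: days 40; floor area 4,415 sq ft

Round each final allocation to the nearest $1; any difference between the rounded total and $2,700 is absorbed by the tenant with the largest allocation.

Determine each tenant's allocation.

Totals — days 970, floor area 17,756.
Composite weights (35% days + 65% floor area): Unit 1A 0.2699; Unit 2B 0.1025; Unit 4A 0.1519; Unit 5A 0.2997; Unit 3B 0.1761.
Raw shares: Unit 1A 728.68; Unit 2B 276.82; Unit 4A 410.07; Unit 5A 809.08; Unit 3B 475.35.
At nearest $1: Unit 1A $729; Unit 2B $277; Unit 4A $410; Unit 5A $809; Unit 3B $475. Sum = $2,700.
No rounding difference to absorb.

Unit 1A: $729 · Unit 2B: $277 · Unit 4A: $410 · Unit 5A: $809 · Unit 3B: $475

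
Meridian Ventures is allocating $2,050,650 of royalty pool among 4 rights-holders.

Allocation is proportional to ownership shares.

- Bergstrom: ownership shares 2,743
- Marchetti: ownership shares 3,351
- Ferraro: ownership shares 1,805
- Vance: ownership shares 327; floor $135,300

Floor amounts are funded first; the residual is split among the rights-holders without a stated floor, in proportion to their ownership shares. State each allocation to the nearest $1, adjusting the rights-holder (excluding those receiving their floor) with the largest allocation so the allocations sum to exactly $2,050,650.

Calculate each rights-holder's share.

Fund the minimums — Vance $135,300. Residual $1,915,350.
Residual split over remaining ownership shares 7,899: Bergstrom 665,122.81 → $665,123; Marchetti 812,550.68 → $812,551; Ferraro 437,676.51 → $437,677.
Rounding difference −$1 applied to Marchetti → $812,550.

Bergstrom: $665,123 · Marchetti: $812,550 · Ferraro: $437,677 · Vance: $135,300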